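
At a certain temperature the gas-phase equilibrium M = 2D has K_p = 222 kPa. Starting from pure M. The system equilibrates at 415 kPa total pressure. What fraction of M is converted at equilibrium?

X = 0.343

Let X = conversion of M (basis 1 mol M); extent of reaction ξ = X.
At extent ξ: n_M = 1 − X; n_D = 2X.
Total moles n_T = 1 + X.
y_i = n_i/n_T, p_i = y_i·P. K_p = p_D^2 / (p_M).
Setting this equal to 222 kPa and taking the physical root (0 < X < 1) gives X = 0.343.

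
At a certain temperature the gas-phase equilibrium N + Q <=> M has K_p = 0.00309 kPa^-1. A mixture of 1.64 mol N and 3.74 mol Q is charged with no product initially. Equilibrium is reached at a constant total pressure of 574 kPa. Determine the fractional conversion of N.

Take 1.64 mol N as basis and let X be its fractional conversion, so ξ = 1.64X.
At extent ξ: n_N = 1.64 − 1.64X; n_Q = 3.74 − 1.64X; n_M = 1.64X.
n_T = Σnᵢ = 5.38 − 1.64X.
With p_i = (n_i/n_T)P, K_p = p_M / (p_N p_Q).
Equating to 0.00309 kPa^-1 and solving on 0 < X < 1: X = 0.530.

X = 0.530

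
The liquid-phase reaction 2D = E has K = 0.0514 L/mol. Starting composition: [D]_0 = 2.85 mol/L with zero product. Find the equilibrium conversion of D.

Let X = conversion of D; extent ξ = 2.85X/2 mol/L.
Concentrations: [D] = 2.85 − 2.85X; [E] = 1.43X.
K = [E] / ([D]^2).
This equals 0.0514 at X = 0.192 (the root in 0 < X < 1).

X = 0.192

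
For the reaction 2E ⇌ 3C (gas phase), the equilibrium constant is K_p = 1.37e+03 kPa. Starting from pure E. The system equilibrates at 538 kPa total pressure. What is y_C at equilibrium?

Take 1 mol E as basis and let X be its fractional conversion, so ξ = 0.5X.
Mole table: n_E = 1 − X; n_C = 1.5X.
n_T = Σnᵢ = 1 + 0.5X.
Mole fractions y_i = n_i/n_T; K_p = p_C^3 / (p_E^2) with p_i = y_i·P.
Equating to 1.37e+03 kPa and solving on 0 < X < 1: X = 0.567.
Then n_C = 0.85, n_T = 1.28, so y_C = 0.662.

y_C = 0.662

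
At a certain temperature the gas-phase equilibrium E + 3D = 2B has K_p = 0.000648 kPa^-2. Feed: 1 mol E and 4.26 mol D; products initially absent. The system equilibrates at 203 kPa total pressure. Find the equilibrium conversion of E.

Let X = conversion of E (basis 1 mol E); extent of reaction ξ = X.
Mole table: n_E = 1 − X; n_D = 4.26 − 3X; n_B = 2X.
Total moles n_T = 5.26 − 2X.
y_i = n_i/n_T, p_i = y_i·P. K_p = p_B^2 / (p_E p_D^3).
Substituting and setting equal to 0.000648 kPa^-2 gives a polynomial in X; the root in (0,1) is X = 0.800.

X = 0.800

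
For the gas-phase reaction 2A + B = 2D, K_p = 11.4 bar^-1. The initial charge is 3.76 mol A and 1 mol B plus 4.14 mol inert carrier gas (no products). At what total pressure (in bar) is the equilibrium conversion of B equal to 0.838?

Basis: 1 mol B initially; let X = conversion of B. Extent ξ = X.
Species balance: n_A = 3.76 − 2X; n_B = 1 − X; n_D = 2X; n_I = 4.14 (inert).
Summing: n_T = 8.9 − X.
K_p = p_D^2 / (p_A^2 p_B) with p_i = (n_i/n_T)·P.
At X = 0.838: the mole-fraction product g(X) = Π y_i^ν_i = 32.19. Since K_p = g(X)·P^{-1}, P = (g/K_p)^(1/1) = (32.19/11.4)^(1/1) = 2.82 bar.

P = 2.82 bar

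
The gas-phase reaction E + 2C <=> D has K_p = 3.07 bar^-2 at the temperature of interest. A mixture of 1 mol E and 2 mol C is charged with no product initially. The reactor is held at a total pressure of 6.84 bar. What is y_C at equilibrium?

y_C = 0.212

Let X = conversion of E (basis 1 mol E); extent of reaction ξ = X.
Species balance: n_E = 1 − X; n_C = 2 − 2X; n_D = X.
Total moles n_T = 3 − 2X.
y_i = n_i/n_T, p_i = y_i·P. K_p = p_D / (p_E p_C^2).
Substituting and setting equal to 3.07 bar^-2 gives a polynomial in X; the root in (0,1) is X = 0.866.
Then n_C = 0.269, n_T = 1.27, so y_C = 0.212.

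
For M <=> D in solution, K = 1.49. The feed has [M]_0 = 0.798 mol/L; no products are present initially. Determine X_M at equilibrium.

X = 0.598

Let X = conversion of M; extent ξ = 0.798·X mol/L.
Concentrations: [M] = 0.798 − 0.798X; [D] = 0.798X.
K = [D] / ([M]).
Solving K = 1.49 for X ∈ (0,1): X = 0.598.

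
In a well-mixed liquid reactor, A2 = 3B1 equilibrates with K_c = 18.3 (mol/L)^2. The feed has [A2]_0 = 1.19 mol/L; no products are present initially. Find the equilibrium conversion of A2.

Let X = conversion of A2; extent ξ = 1.19·X mol/L.
Concentrations: [A2] = 1.19 − 1.19X; [B1] = 3.57X.
K_c = [B1]^3 / ([A2]).
Setting equal to 18.3 and solving for X on (0,1) gives X = 0.584.

X = 0.584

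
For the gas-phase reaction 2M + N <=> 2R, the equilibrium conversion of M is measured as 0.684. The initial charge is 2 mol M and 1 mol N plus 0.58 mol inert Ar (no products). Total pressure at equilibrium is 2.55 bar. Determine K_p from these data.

K_p = 16.8 bar^-1

Basis: 2 mol M initially; let X = conversion of M. Extent ξ = X.
Moles: n_M = 2 − 2X; n_N = 1 − X; n_R = 2X; n_I = 0.58 (inert).
Summing: n_T = 3.58 − X.
At X = 0.684: n_M = 0.632, n_N = 0.316, n_R = 1.37, n_T = 2.9.
p_i = (n_i/n_T)·P. K_p = p_R^2 / (p_M^2 p_N) = 16.8 bar^-1.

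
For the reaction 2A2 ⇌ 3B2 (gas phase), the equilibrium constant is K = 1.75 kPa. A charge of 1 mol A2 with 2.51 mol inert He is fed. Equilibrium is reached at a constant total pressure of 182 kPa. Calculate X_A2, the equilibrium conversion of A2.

Let X = conversion of A2 (basis 1 mol A2); extent of reaction ξ = 0.5X.
Species balance: n_A2 = 1 − X; n_B2 = 1.5X; n_I = 2.51 (inert).
n_T = Σnᵢ = 3.51 + 0.5X.
With p_i = (n_i/n_T)P, K = p_B2^3 / (p_A2^2).
Equating to 1.75 kPa and solving on 0 < X < 1: X = 0.189.

X = 0.189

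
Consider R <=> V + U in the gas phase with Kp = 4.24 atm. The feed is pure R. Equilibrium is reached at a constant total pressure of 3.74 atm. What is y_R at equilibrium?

y_R = 0.157

Take 1 mol R as basis and let X be its fractional conversion, so ξ = X.
Moles: n_R = 1 − X; n_V = X; n_U = X.
Total moles n_T = 1 + X.
Mole fractions y_i = n_i/n_T; Kp = p_V p_U / (p_R) with p_i = y_i·P.
Setting this equal to 4.24 atm and taking the physical root (0 < X < 1) gives X = 0.729.
Then n_R = 0.271, n_T = 1.73, so y_R = 0.157.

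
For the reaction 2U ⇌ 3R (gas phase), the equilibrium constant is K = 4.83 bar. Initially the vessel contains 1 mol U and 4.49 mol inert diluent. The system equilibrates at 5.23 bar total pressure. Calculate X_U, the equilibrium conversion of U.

X = 0.616

Let X = conversion of U (basis 1 mol U); extent of reaction ξ = 0.5X.
Moles: n_U = 1 − X; n_R = 1.5X; n_I = 4.49 (inert).
n_T = Σnᵢ = 5.49 + 0.5X.
Mole fractions y_i = n_i/n_T; K = p_R^3 / (p_U^2) with p_i = y_i·P.
Equating to 4.83 bar and solving on 0 < X < 1: X = 0.616.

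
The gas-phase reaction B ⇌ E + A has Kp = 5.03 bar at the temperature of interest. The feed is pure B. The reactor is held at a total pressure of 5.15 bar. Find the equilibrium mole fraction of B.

Let X = conversion of B (basis 1 mol B); extent of reaction ξ = X.
Mole table: n_B = 1 − X; n_E = X; n_A = X.
Total moles n_T = 1 + X.
y_i = n_i/n_T, p_i = y_i·P. Kp = p_E p_A / (p_B).
Setting this equal to 5.03 bar and taking the physical root (0 < X < 1) gives X = 0.703.
Then n_B = 0.297, n_T = 1.7, so y_B = 0.174.

y_B = 0.174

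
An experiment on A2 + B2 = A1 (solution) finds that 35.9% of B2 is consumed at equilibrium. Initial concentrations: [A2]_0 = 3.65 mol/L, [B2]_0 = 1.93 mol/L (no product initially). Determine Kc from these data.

Kc = 0.189 L/mol

Let X = conversion of B2.
Concentrations: [A2] = 3.65 − 1.93X; [B2] = 1.93 − 1.93X; [A1] = 1.93X.
At X = 0.359: [A2] = 2.96, [B2] = 1.24, [A1] = 0.693.
Kc = [A1] / ([A2] [B2]) = 0.189 L/mol.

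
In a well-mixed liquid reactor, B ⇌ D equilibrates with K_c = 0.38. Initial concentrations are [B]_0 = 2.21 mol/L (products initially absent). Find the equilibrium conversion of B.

X = 0.275

Let X = conversion of B; extent ξ = 2.21·X mol/L.
Concentrations: [B] = 2.21 − 2.21X; [D] = 2.21X.
K_c = [D] / ([B]).
Solving K_c = 0.38 for X ∈ (0,1): X = 0.275.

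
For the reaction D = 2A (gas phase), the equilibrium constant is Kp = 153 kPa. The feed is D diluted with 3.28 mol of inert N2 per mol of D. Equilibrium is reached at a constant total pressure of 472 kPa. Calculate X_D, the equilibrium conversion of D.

X = 0.457

Basis: 1 mol D initially; let X = conversion of D. Extent ξ = X.
Species balance: n_D = 1 − X; n_A = 2X; n_I = 3.28 (inert).
Summing: n_T = 4.28 + X.
Mole fractions y_i = n_i/n_T; Kp = p_A^2 / (p_D) with p_i = y_i·P.
This yields a degree-2 equation in X; solving on (0,1), X = 0.457.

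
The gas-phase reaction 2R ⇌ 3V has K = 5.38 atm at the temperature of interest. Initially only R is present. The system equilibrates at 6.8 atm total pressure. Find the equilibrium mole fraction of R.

Take 1 mol R as basis and let X be its fractional conversion, so ξ = 0.5X.
At extent ξ: n_R = 1 − X; n_V = 1.5X.
Summing: n_T = 1 + 0.5X.
Mole fractions y_i = n_i/n_T; K = p_V^3 / (p_R^2) with p_i = y_i·P.
Substituting and setting equal to 5.38 atm gives a polynomial in X; the root in (0,1) is X = 0.445.
Then n_R = 0.555, n_T = 1.22, so y_R = 0.454.

y_R = 0.454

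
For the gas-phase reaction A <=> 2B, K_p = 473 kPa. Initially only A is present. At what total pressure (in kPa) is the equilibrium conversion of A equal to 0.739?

P = 98.3 kPa

Basis: 1 mol A initially; let X = conversion of A. Extent ξ = X.
Moles: n_A = 1 − X; n_B = 2X.
n_T = Σnᵢ = 1 + X.
K_p = p_B^2 / (p_A) with p_i = (n_i/n_T)·P.
At X = 0.739: the mole-fraction product g(X) = Π y_i^ν_i = 4.813. Since K_p = g(X)·P^{1}, P = (K_p/g)^(1/1) = (473/4.813)^(1/1) = 98.3 kPa.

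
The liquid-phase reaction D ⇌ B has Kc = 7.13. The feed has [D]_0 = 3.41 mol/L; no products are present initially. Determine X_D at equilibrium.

X = 0.877

Let X = conversion of D; extent ξ = 3.41·X mol/L.
Concentrations: [D] = 3.41 − 3.41X; [B] = 3.41X.
Kc = [B] / ([D]).
This equals 7.13 at X = 0.877 (the root in 0 < X < 1).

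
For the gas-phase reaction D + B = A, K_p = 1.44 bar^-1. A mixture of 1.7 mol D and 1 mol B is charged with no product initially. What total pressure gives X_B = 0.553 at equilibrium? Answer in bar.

P = 1.61 bar

Take 1 mol B as basis and let X be its fractional conversion, so ξ = X.
Mole table: n_D = 1.7 − X; n_B = 1 − X; n_A = X.
Total moles n_T = 2.7 − X.
K_p = p_A / (p_D p_B) with p_i = (n_i/n_T)·P.
At X = 0.553: the mole-fraction product g(X) = Π y_i^ν_i = 2.316. Since K_p = g(X)·P^{-1}, P = (g/K_p)^(1/1) = (2.316/1.44)^(1/1) = 1.61 bar.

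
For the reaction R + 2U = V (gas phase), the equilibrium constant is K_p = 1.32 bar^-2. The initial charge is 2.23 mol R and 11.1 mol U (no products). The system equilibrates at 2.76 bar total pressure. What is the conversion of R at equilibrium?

X = 0.855

Let X = conversion of R (basis 2.23 mol R); extent of reaction ξ = 2.23X.
Mole table: n_R = 2.23 − 2.23X; n_U = 11.1 − 4.46X; n_V = 2.23X.
Summing: n_T = 13.3 − 4.46X.
y_i = n_i/n_T, p_i = y_i·P. K_p = p_V / (p_R p_U^2).
This yields a degree-3 equation in X; solving on (0,1), X = 0.855.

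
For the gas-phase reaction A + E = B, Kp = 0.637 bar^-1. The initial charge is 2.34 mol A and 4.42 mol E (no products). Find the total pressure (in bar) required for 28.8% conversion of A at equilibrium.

P = 1.03 bar

Basis: 2.34 mol A initially; let X = conversion of A. Extent ξ = 2.34X.
Moles: n_A = 2.34 − 2.34X; n_E = 4.42 − 2.34X; n_B = 2.34X.
Summing: n_T = 6.76 − 2.34X.
Kp = p_B / (p_A p_E) with p_i = (n_i/n_T)·P.
At X = 0.288: the mole-fraction product g(X) = Π y_i^ν_i = 0.6572. Since Kp = g(X)·P^{-1}, P = (g/Kp)^(1/1) = (0.6572/0.637)^(1/1) = 1.03 bar.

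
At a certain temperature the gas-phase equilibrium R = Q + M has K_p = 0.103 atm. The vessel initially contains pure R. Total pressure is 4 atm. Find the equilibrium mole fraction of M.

y_M = 0.137

Take 1 mol R as basis and let X be its fractional conversion, so ξ = X.
Moles: n_R = 1 − X; n_Q = X; n_M = X.
Total moles n_T = 1 + X.
With p_i = (n_i/n_T)P, K_p = p_Q p_M / (p_R).
Substituting and setting equal to 0.103 atm gives a polynomial in X; the root in (0,1) is X = 0.158.
Then n_M = 0.158, n_T = 1.16, so y_M = 0.137.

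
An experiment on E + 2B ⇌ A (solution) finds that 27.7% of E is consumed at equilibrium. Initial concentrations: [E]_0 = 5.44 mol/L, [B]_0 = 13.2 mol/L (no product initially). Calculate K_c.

Let X = conversion of E.
Concentrations: [E] = 5.44 − 5.44X; [B] = 13.2 − 10.9X; [A] = 5.44X.
At X = 0.277: [E] = 3.93, [B] = 10.2, [A] = 1.51.
K_c = [A] / ([E] [B]^2) = 0.00369 (mol/L)^-2.

K_c = 0.00369 (mol/L)^-2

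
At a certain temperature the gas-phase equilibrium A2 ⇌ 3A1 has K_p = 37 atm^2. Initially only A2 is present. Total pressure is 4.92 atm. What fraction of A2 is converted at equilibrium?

Let X = conversion of A2 (basis 1 mol A2); extent of reaction ξ = X.
Species balance: n_A2 = 1 − X; n_A1 = 3X.
Summing: n_T = 1 + 2X.
y_i = n_i/n_T, p_i = y_i·P. K_p = p_A1^3 / (p_A2).
This yields a degree-3 equation in X; solving on (0,1), X = 0.484.

X = 0.484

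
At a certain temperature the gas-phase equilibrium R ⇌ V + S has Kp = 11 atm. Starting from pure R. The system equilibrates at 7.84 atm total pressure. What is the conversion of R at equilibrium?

X = 0.764

Basis: 1 mol R initially; let X = conversion of R. Extent ξ = X.
Species balance: n_R = 1 − X; n_V = X; n_S = X.
Total moles n_T = 1 + X.
y_i = n_i/n_T, p_i = y_i·P. Kp = p_V p_S / (p_R).
Substituting and setting equal to 11 atm gives a polynomial in X; the root in (0,1) is X = 0.764.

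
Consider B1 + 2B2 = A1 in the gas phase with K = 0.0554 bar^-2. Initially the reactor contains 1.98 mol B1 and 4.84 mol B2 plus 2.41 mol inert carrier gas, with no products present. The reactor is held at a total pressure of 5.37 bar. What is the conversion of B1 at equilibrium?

Let X = conversion of B1 (basis 1.98 mol B1); extent of reaction ξ = 1.98X.
At extent ξ: n_B1 = 1.98 − 1.98X; n_B2 = 4.84 − 3.96X; n_A1 = 1.98X; n_I = 2.41 (inert).
n_T = Σnᵢ = 9.23 − 3.96X.
Mole fractions y_i = n_i/n_T; K = p_A1 / (p_B1 p_B2^2) with p_i = y_i·P.
Equating to 0.0554 bar^-2 and solving on 0 < X < 1: X = 0.257.

X = 0.257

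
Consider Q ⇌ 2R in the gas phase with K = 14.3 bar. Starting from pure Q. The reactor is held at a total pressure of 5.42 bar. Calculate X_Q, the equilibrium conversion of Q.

Let X = conversion of Q (basis 1 mol Q); extent of reaction ξ = X.
Moles: n_Q = 1 − X; n_R = 2X.
n_T = Σnᵢ = 1 + X.
Mole fractions y_i = n_i/n_T; K = p_R^2 / (p_Q) with p_i = y_i·P.
Setting this equal to 14.3 bar and taking the physical root (0 < X < 1) gives X = 0.630.

X = 0.630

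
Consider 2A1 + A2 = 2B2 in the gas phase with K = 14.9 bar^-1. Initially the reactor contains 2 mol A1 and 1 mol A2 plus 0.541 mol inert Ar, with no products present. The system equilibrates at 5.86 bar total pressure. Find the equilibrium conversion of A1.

Take 2 mol A1 as basis and let X be its fractional conversion, so ξ = X.
At extent ξ: n_A1 = 2 − 2X; n_A2 = 1 − X; n_B2 = 2X; n_I = 0.541 (inert).
Total moles n_T = 3.54 − X.
y_i = n_i/n_T, p_i = y_i·P. K = p_B2^2 / (p_A1^2 p_A2).
Substituting and setting equal to 14.9 bar^-1 gives a polynomial in X; the root in (0,1) is X = 0.740.

X = 0.740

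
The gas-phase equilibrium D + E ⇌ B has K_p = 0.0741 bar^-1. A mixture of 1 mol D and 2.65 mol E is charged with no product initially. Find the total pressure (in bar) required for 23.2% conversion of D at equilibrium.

Take 1 mol D as basis and let X be its fractional conversion, so ξ = X.
Species balance: n_D = 1 − X; n_E = 2.65 − X; n_B = X.
Total moles n_T = 3.65 − X.
K_p = p_B / (p_D p_E) with p_i = (n_i/n_T)·P.
At X = 0.232: the mole-fraction product g(X) = Π y_i^ν_i = 0.427. Since K_p = g(X)·P^{-1}, P = (g/K_p)^(1/1) = (0.427/0.0741)^(1/1) = 5.76 bar.

P = 5.76 bar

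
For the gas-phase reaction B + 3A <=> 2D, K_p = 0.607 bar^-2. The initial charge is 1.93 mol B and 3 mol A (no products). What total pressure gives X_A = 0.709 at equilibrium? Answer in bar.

P = 7.09 bar

Let X = conversion of A (basis 3 mol A); extent of reaction ξ = X.
Moles: n_B = 1.93 − X; n_A = 3 − 3X; n_D = 2X.
Summing: n_T = 4.93 − 2X.
K_p = p_D^2 / (p_B p_A^3) with p_i = (n_i/n_T)·P.
At X = 0.709: the mole-fraction product g(X) = Π y_i^ν_i = 30.53. Since K_p = g(X)·P^{-2}, P = (g/K_p)^(1/2) = (30.53/0.607)^(1/2) = 7.09 bar.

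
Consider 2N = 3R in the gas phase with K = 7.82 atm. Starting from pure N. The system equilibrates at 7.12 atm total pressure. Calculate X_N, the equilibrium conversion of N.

Basis: 1 mol N initially; let X = conversion of N. Extent ξ = 0.5X.
Species balance: n_N = 1 − X; n_R = 1.5X.
Summing: n_T = 1 + 0.5X.
Mole fractions y_i = n_i/n_T; K = p_R^3 / (p_N^2) with p_i = y_i·P.
Setting this equal to 7.82 atm and taking the physical root (0 < X < 1) gives X = 0.479.

X = 0.479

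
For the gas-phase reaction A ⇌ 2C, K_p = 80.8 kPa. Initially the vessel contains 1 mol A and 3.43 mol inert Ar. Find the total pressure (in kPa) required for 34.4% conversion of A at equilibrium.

P = 535 kPa

Basis: 1 mol A initially; let X = conversion of A. Extent ξ = X.
Mole table: n_A = 1 − X; n_C = 2X; n_I = 3.43 (inert).
n_T = Σnᵢ = 4.43 + X.
K_p = p_C^2 / (p_A) with p_i = (n_i/n_T)·P.
At X = 0.344: the mole-fraction product g(X) = Π y_i^ν_i = 0.1511. Since K_p = g(X)·P^{1}, P = (K_p/g)^(1/1) = (80.8/0.1511)^(1/1) = 535 kPa.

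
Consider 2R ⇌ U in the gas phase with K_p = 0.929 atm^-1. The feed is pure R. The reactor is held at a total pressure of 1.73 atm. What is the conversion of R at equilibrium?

X = 0.633

Basis: 1 mol R initially; let X = conversion of R. Extent ξ = 0.5X.
At extent ξ: n_R = 1 − X; n_U = 0.5X.
n_T = Σnᵢ = 1 − 0.5X.
Mole fractions y_i = n_i/n_T; K_p = p_U / (p_R^2) with p_i = y_i·P.
Substituting and setting equal to 0.929 atm^-1 gives a polynomial in X; the root in (0,1) is X = 0.633.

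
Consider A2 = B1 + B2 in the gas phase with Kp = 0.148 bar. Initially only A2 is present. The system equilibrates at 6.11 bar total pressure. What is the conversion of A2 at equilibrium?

X = 0.154

Take 1 mol A2 as basis and let X be its fractional conversion, so ξ = X.
Species balance: n_A2 = 1 − X; n_B1 = X; n_B2 = X.
Total moles n_T = 1 + X.
Mole fractions y_i = n_i/n_T; Kp = p_B1 p_B2 / (p_A2) with p_i = y_i·P.
Substituting and setting equal to 0.148 bar gives a polynomial in X; the root in (0,1) is X = 0.154.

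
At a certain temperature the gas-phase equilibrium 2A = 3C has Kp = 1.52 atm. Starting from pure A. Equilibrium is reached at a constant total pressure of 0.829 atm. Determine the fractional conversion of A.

X = 0.532

Let X = conversion of A (basis 1 mol A); extent of reaction ξ = 0.5X.
Moles: n_A = 1 − X; n_C = 1.5X.
Summing: n_T = 1 + 0.5X.
With p_i = (n_i/n_T)P, Kp = p_C^3 / (p_A^2).
Substituting and setting equal to 1.52 atm gives a polynomial in X; the root in (0,1) is X = 0.532.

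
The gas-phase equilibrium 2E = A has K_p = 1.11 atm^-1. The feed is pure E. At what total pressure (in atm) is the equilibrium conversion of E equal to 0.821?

P = 6.8 atm

Let X = conversion of E (basis 1 mol E); extent of reaction ξ = 0.5X.
Species balance: n_E = 1 − X; n_A = 0.5X.
Total moles n_T = 1 − 0.5X.
K_p = p_A / (p_E^2) with p_i = (n_i/n_T)·P.
At X = 0.821: the mole-fraction product g(X) = Π y_i^ν_i = 7.553. Since K_p = g(X)·P^{-1}, P = (g/K_p)^(1/1) = (7.553/1.11)^(1/1) = 6.8 atm.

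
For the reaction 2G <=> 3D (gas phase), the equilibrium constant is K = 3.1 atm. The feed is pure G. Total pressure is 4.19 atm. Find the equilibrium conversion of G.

Basis: 1 mol G initially; let X = conversion of G. Extent ξ = 0.5X.
At extent ξ: n_G = 1 − X; n_D = 1.5X.
Summing: n_T = 1 + 0.5X.
Mole fractions y_i = n_i/n_T; K = p_D^3 / (p_G^2) with p_i = y_i·P.
This yields a degree-3 equation in X; solving on (0,1), X = 0.438.

X = 0.438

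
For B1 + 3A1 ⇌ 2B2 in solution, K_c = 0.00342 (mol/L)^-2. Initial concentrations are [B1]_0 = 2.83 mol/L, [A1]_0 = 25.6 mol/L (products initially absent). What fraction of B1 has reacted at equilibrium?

Let X = conversion of B1; extent ξ = 2.83·X mol/L.
Concentrations: [B1] = 2.83 − 2.83X; [A1] = 25.6 − 8.49X; [B2] = 5.66X.
K_c = [B2]^2 / ([B1] [A1]^3).
Equating to 0.00342 (mol/L)^-2: the physical root is X = 0.744.

X = 0.744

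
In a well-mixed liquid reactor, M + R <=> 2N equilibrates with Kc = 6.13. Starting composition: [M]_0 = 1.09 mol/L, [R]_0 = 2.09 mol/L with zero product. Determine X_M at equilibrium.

X = 0.719

Let X = conversion of M; extent ξ = 1.09·X mol/L.
Concentrations: [M] = 1.09 − 1.09X; [R] = 2.09 − 1.09X; [N] = 2.18X.
Kc = [N]^2 / ([M] [R]).
Setting equal to 6.13 and solving for X on (0,1) gives X = 0.719.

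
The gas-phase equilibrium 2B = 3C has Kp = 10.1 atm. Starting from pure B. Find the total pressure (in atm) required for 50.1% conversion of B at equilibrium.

Take 1 mol B as basis and let X be its fractional conversion, so ξ = 0.5X.
Moles: n_B = 1 − X; n_C = 1.5X.
Total moles n_T = 1 + 0.5X.
Kp = p_C^3 / (p_B^2) with p_i = (n_i/n_T)·P.
At X = 0.501: the mole-fraction product g(X) = Π y_i^ν_i = 1.363. Since Kp = g(X)·P^{1}, P = (Kp/g)^(1/1) = (10.1/1.363)^(1/1) = 7.41 atm.

P = 7.41 atm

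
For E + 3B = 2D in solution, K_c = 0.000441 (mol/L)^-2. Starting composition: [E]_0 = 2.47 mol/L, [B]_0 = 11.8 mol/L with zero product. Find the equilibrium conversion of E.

Let X = conversion of E; extent ξ = 2.47·X mol/L.
Concentrations: [E] = 2.47 − 2.47X; [B] = 11.8 − 7.41X; [D] = 4.94X.
K_c = [D]^2 / ([E] [B]^3).
This equals 0.000441 at X = 0.199 (the root in 0 < X < 1).

X = 0.199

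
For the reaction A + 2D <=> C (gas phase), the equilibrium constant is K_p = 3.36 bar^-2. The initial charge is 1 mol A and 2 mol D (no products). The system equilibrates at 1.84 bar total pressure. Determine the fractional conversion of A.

Let X = conversion of A (basis 1 mol A); extent of reaction ξ = X.
Mole table: n_A = 1 − X; n_D = 2 − 2X; n_C = X.
Total moles n_T = 3 − 2X.
y_i = n_i/n_T, p_i = y_i·P. K_p = p_C / (p_A p_D^2).
Substituting and setting equal to 3.36 bar^-2 gives a polynomial in X; the root in (0,1) is X = 0.655.

X = 0.655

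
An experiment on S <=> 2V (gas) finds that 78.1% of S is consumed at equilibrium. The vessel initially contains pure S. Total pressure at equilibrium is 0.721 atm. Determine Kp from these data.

Let X = conversion of S (basis 1 mol S); extent of reaction ξ = X.
Moles: n_S = 1 − X; n_V = 2X.
Total moles n_T = 1 + X.
At X = 0.781: n_S = 0.219, n_V = 1.56, n_T = 1.78.
p_i = (n_i/n_T)·P. Kp = p_V^2 / (p_S) = 4.51 atm.

Kp = 4.51 atm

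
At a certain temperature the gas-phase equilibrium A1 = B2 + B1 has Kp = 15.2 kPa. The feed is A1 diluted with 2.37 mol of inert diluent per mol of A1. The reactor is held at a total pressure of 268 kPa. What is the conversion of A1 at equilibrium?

X = 0.366

Let X = conversion of A1 (basis 1 mol A1); extent of reaction ξ = X.
Mole table: n_A1 = 1 − X; n_B2 = X; n_B1 = X; n_I = 2.37 (inert).
Summing: n_T = 3.37 + X.
Mole fractions y_i = n_i/n_T; Kp = p_B2 p_B1 / (p_A1) with p_i = y_i·P.
Setting this equal to 15.2 kPa and taking the physical root (0 < X < 1) gives X = 0.366.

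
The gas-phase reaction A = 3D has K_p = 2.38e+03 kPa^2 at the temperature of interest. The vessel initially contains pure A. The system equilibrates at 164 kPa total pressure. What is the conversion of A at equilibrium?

Basis: 1 mol A initially; let X = conversion of A. Extent ξ = X.
Mole table: n_A = 1 − X; n_D = 3X.
n_T = Σnᵢ = 1 + 2X.
Mole fractions y_i = n_i/n_T; K_p = p_D^3 / (p_A) with p_i = y_i·P.
Setting this equal to 2.38e+03 kPa^2 and taking the physical root (0 < X < 1) gives X = 0.170.

X = 0.170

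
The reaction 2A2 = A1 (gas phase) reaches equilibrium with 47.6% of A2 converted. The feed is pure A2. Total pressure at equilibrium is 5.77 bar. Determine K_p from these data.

K_p = 0.114 bar^-1

Let X = conversion of A2 (basis 1 mol A2); extent of reaction ξ = 0.5X.
At extent ξ: n_A2 = 1 − X; n_A1 = 0.5X.
Total moles n_T = 1 − 0.5X.
At X = 0.476: n_A2 = 0.524, n_A1 = 0.238, n_T = 0.762.
p_i = (n_i/n_T)·P. K_p = p_A1 / (p_A2^2) = 0.114 bar^-1.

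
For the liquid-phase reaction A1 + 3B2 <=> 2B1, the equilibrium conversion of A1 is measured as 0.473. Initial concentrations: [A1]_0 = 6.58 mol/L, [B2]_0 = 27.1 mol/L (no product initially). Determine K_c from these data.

Let X = conversion of A1.
Concentrations: [A1] = 6.58 − 6.58X; [B2] = 27.1 − 19.7X; [B1] = 13.2X.
At X = 0.473: [A1] = 3.47, [B2] = 17.8, [B1] = 6.22.
K_c = [B1]^2 / ([A1] [B2]^3) = 0.00199 (mol/L)^-2.

K_c = 0.00199 (mol/L)^-2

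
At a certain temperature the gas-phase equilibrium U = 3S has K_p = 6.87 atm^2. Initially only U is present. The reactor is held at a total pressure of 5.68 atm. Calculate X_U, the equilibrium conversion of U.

X = 0.235

Basis: 1 mol U initially; let X = conversion of U. Extent ξ = X.
At extent ξ: n_U = 1 − X; n_S = 3X.
n_T = Σnᵢ = 1 + 2X.
With p_i = (n_i/n_T)P, K_p = p_S^3 / (p_U).
Substituting and setting equal to 6.87 atm^2 gives a polynomial in X; the root in (0,1) is X = 0.235.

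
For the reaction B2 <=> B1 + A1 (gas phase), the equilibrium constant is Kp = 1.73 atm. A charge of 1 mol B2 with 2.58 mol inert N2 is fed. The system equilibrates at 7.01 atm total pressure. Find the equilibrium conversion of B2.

X = 0.624

Basis: 1 mol B2 initially; let X = conversion of B2. Extent ξ = X.
Mole table: n_B2 = 1 − X; n_B1 = X; n_A1 = X; n_I = 2.58 (inert).
Total moles n_T = 3.58 + X.
With p_i = (n_i/n_T)P, Kp = p_B1 p_A1 / (p_B2).
Equating to 1.73 atm and solving on 0 < X < 1: X = 0.624.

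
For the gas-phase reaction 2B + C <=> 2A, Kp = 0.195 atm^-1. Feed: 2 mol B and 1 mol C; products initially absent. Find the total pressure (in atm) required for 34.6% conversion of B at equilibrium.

Basis: 2 mol B initially; let X = conversion of B. Extent ξ = X.
Species balance: n_B = 2 − 2X; n_C = 1 − X; n_A = 2X.
n_T = Σnᵢ = 3 − X.
Kp = p_A^2 / (p_B^2 p_C) with p_i = (n_i/n_T)·P.
At X = 0.346: the mole-fraction product g(X) = Π y_i^ν_i = 1.136. Since Kp = g(X)·P^{-1}, P = (g/Kp)^(1/1) = (1.136/0.195)^(1/1) = 5.82 atm.

P = 5.82 atm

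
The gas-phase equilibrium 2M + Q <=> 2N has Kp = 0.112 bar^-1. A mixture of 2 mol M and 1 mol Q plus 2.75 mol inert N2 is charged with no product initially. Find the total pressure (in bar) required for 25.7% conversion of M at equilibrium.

P = 7.9 bar

Basis: 2 mol M initially; let X = conversion of M. Extent ξ = X.
Moles: n_M = 2 − 2X; n_Q = 1 − X; n_N = 2X; n_I = 2.75 (inert).
n_T = Σnᵢ = 5.75 − X.
Kp = p_N^2 / (p_M^2 p_Q) with p_i = (n_i/n_T)·P.
At X = 0.257: the mole-fraction product g(X) = Π y_i^ν_i = 0.8845. Since Kp = g(X)·P^{-1}, P = (g/Kp)^(1/1) = (0.8845/0.112)^(1/1) = 7.9 bar.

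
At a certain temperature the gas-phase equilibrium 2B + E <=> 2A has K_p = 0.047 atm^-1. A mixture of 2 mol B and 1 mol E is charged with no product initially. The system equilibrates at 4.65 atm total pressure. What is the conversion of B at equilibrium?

X = 0.200

Basis: 2 mol B initially; let X = conversion of B. Extent ξ = X.
Species balance: n_B = 2 − 2X; n_E = 1 − X; n_A = 2X.
Summing: n_T = 3 − X.
With p_i = (n_i/n_T)P, K_p = p_A^2 / (p_B^2 p_E).
This yields a degree-3 equation in X; solving on (0,1), X = 0.200.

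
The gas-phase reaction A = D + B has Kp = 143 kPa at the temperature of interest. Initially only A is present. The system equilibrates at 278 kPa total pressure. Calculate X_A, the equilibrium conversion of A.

Basis: 1 mol A initially; let X = conversion of A. Extent ξ = X.
Mole table: n_A = 1 − X; n_D = X; n_B = X.
Total moles n_T = 1 + X.
y_i = n_i/n_T, p_i = y_i·P. Kp = p_D p_B / (p_A).
Setting this equal to 143 kPa and taking the physical root (0 < X < 1) gives X = 0.583.

X = 0.583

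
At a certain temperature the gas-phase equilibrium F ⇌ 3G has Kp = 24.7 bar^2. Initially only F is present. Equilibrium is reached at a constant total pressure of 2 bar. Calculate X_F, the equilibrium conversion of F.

Let X = conversion of F (basis 1 mol F); extent of reaction ξ = X.
Species balance: n_F = 1 − X; n_G = 3X.
n_T = Σnᵢ = 1 + 2X.
With p_i = (n_i/n_T)P, Kp = p_G^3 / (p_F).
Substituting and setting equal to 24.7 bar^2 gives a polynomial in X; the root in (0,1) is X = 0.723.

X = 0.723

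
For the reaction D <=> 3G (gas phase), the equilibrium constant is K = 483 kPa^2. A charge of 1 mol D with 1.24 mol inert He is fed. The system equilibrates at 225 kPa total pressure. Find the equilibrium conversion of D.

Let X = conversion of D (basis 1 mol D); extent of reaction ξ = X.
Species balance: n_D = 1 − X; n_G = 3X; n_I = 1.24 (inert).
Total moles n_T = 2.24 + 2X.
Mole fractions y_i = n_i/n_T; K = p_G^3 / (p_D) with p_i = y_i·P.
Setting this equal to 483 kPa^2 and taking the physical root (0 < X < 1) gives X = 0.124.

X = 0.124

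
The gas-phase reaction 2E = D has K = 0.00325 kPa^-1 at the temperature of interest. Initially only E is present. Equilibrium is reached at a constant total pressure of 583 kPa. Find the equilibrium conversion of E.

X = 0.659

Basis: 1 mol E initially; let X = conversion of E. Extent ξ = 0.5X.
Mole table: n_E = 1 − X; n_D = 0.5X.
Summing: n_T = 1 − 0.5X.
Mole fractions y_i = n_i/n_T; K = p_D / (p_E^2) with p_i = y_i·P.
Substituting and setting equal to 0.00325 kPa^-1 gives a polynomial in X; the root in (0,1) is X = 0.659.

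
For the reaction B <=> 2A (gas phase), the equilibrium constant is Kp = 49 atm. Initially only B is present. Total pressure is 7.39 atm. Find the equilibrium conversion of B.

X = 0.790

Basis: 1 mol B initially; let X = conversion of B. Extent ξ = X.
Mole table: n_B = 1 − X; n_A = 2X.
Total moles n_T = 1 + X.
y_i = n_i/n_T, p_i = y_i·P. Kp = p_A^2 / (p_B).
Setting this equal to 49 atm and taking the physical root (0 < X < 1) gives X = 0.790.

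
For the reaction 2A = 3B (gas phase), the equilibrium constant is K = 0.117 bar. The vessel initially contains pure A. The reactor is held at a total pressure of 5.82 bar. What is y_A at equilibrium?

Let X = conversion of A (basis 1 mol A); extent of reaction ξ = 0.5X.
Moles: n_A = 1 − X; n_B = 1.5X.
Summing: n_T = 1 + 0.5X.
y_i = n_i/n_T, p_i = y_i·P. K = p_B^3 / (p_A^2).
This yields a degree-3 equation in X; solving on (0,1), X = 0.165.
Then n_A = 0.835, n_T = 1.08, so y_A = 0.771.

y_A = 0.771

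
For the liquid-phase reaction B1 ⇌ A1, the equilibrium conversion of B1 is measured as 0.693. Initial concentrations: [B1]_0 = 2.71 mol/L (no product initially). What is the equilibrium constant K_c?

K_c = 2.26

Let X = conversion of B1.
Concentrations: [B1] = 2.71 − 2.71X; [A1] = 2.71X.
At X = 0.693: [B1] = 0.832, [A1] = 1.88.
K_c = [A1] / ([B1]) = 2.26.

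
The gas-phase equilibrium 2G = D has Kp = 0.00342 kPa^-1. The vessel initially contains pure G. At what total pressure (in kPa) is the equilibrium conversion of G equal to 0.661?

P = 563 kPa

Take 1 mol G as basis and let X be its fractional conversion, so ξ = 0.5X.
Species balance: n_G = 1 − X; n_D = 0.5X.
n_T = Σnᵢ = 1 − 0.5X.
Kp = p_D / (p_G^2) with p_i = (n_i/n_T)·P.
At X = 0.661: the mole-fraction product g(X) = Π y_i^ν_i = 1.925. Since Kp = g(X)·P^{-1}, P = (g/Kp)^(1/1) = (1.925/0.00342)^(1/1) = 563 kPa.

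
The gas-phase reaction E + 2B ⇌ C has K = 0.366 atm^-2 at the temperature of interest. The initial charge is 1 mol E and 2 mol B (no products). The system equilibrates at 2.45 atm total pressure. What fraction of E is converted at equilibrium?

Let X = conversion of E (basis 1 mol E); extent of reaction ξ = X.
Species balance: n_E = 1 − X; n_B = 2 − 2X; n_C = X.
Summing: n_T = 3 − 2X.
y_i = n_i/n_T, p_i = y_i·P. K = p_C / (p_E p_B^2).
Setting this equal to 0.366 atm^-2 and taking the physical root (0 < X < 1) gives X = 0.397.

X = 0.397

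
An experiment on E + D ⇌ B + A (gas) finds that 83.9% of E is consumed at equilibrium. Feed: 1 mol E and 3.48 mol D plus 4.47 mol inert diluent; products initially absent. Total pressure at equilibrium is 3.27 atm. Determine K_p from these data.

Let X = conversion of E (basis 1 mol E); extent of reaction ξ = X.
Moles: n_E = 1 − X; n_D = 3.48 − X; n_B = X; n_A = X; n_I = 4.47 (inert).
Total moles n_T = 8.95 (Δν = 0, constant).
At X = 0.839: n_E = 0.161, n_D = 2.64, n_B = 0.839, n_A = 0.839, n_T = 8.95.
p_i = (n_i/n_T)·P. K_p = p_B p_A / (p_E p_D) = 1.66.

K_p = 1.66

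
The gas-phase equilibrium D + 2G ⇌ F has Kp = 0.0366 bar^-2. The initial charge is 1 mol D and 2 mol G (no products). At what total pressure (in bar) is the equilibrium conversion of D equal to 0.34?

P = 6.59 bar

Basis: 1 mol D initially; let X = conversion of D. Extent ξ = X.
Species balance: n_D = 1 − X; n_G = 2 − 2X; n_F = X.
Summing: n_T = 3 − 2X.
Kp = p_F / (p_D p_G^2) with p_i = (n_i/n_T)·P.
At X = 0.34: the mole-fraction product g(X) = Π y_i^ν_i = 1.591. Since Kp = g(X)·P^{-2}, P = (g/Kp)^(1/2) = (1.591/0.0366)^(1/2) = 6.59 bar.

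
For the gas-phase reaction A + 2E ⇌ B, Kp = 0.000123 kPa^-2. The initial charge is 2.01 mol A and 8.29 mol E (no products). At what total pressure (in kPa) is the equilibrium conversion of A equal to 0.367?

Let X = conversion of A (basis 2.01 mol A); extent of reaction ξ = 2.01X.
Moles: n_A = 2.01 − 2.01X; n_E = 8.29 − 4.02X; n_B = 2.01X.
n_T = Σnᵢ = 10.3 − 4.02X.
Kp = p_B / (p_A p_E^2) with p_i = (n_i/n_T)·P.
At X = 0.367: the mole-fraction product g(X) = Π y_i^ν_i = 0.9722. Since Kp = g(X)·P^{-2}, P = (g/Kp)^(1/2) = (0.9722/0.000123)^(1/2) = 88.9 kPa.

P = 88.9 kPa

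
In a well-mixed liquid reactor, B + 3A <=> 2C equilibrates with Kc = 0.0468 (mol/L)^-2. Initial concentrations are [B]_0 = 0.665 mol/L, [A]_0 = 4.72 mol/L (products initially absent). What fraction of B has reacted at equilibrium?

Let X = conversion of B; extent ξ = 0.665·X mol/L.
Concentrations: [B] = 0.665 − 0.665X; [A] = 4.72 − 2X; [C] = 1.33X.
Kc = [C]^2 / ([B] [A]^3).
This equals 0.0468 at X = 0.579 (the root in 0 < X < 1).

X = 0.579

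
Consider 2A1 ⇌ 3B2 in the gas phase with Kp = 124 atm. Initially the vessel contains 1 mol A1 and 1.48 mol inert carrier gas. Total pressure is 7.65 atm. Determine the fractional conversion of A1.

X = 0.806

Basis: 1 mol A1 initially; let X = conversion of A1. Extent ξ = 0.5X.
Moles: n_A1 = 1 − X; n_B2 = 1.5X; n_I = 1.48 (inert).
Summing: n_T = 2.48 + 0.5X.
y_i = n_i/n_T, p_i = y_i·P. Kp = p_B2^3 / (p_A1^2).
Setting this equal to 124 atm and taking the physical root (0 < X < 1) gives X = 0.806.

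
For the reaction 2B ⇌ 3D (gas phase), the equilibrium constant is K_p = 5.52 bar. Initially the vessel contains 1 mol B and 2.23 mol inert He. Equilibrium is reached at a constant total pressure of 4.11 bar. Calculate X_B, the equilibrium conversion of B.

X = 0.604

Take 1 mol B as basis and let X be its fractional conversion, so ξ = 0.5X.
Species balance: n_B = 1 − X; n_D = 1.5X; n_I = 2.23 (inert).
n_T = Σnᵢ = 3.23 + 0.5X.
With p_i = (n_i/n_T)P, K_p = p_D^3 / (p_B^2).
This yields a degree-3 equation in X; solving on (0,1), X = 0.604.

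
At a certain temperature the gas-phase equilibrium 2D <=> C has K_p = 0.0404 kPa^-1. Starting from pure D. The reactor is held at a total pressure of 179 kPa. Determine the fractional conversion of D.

Let X = conversion of D (basis 1 mol D); extent of reaction ξ = 0.5X.
At extent ξ: n_D = 1 − X; n_C = 0.5X.
Summing: n_T = 1 − 0.5X.
Mole fractions y_i = n_i/n_T; K_p = p_C / (p_D^2) with p_i = y_i·P.
Substituting and setting equal to 0.0404 kPa^-1 gives a polynomial in X; the root in (0,1) is X = 0.817.

X = 0.817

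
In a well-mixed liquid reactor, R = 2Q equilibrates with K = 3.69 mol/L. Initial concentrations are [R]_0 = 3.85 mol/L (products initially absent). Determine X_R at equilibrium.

X = 0.384

Let X = conversion of R; extent ξ = 3.85·X mol/L.
Concentrations: [R] = 3.85 − 3.85X; [Q] = 7.7X.
K = [Q]^2 / ([R]).
This equals 3.69 at X = 0.384 (the root in 0 < X < 1).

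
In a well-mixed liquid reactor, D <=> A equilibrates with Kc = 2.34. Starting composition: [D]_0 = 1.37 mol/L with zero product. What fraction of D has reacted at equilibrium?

Let X = conversion of D; extent ξ = 1.37·X mol/L.
Concentrations: [D] = 1.37 − 1.37X; [A] = 1.37X.
Kc = [A] / ([D]).
Solving Kc = 2.34 for X ∈ (0,1): X = 0.701.

X = 0.701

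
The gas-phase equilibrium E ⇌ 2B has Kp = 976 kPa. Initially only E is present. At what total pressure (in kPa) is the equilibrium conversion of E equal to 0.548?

Let X = conversion of E (basis 1 mol E); extent of reaction ξ = X.
At extent ξ: n_E = 1 − X; n_B = 2X.
Summing: n_T = 1 + X.
Kp = p_B^2 / (p_E) with p_i = (n_i/n_T)·P.
At X = 0.548: the mole-fraction product g(X) = Π y_i^ν_i = 1.717. Since Kp = g(X)·P^{1}, P = (Kp/g)^(1/1) = (976/1.717)^(1/1) = 569 kPa.

P = 569 kPa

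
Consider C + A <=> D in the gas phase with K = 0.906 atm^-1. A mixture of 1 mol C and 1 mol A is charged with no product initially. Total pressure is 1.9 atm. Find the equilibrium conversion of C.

Let X = conversion of C (basis 1 mol C); extent of reaction ξ = X.
Mole table: n_C = 1 − X; n_A = 1 − X; n_D = X.
n_T = Σnᵢ = 2 − X.
y_i = n_i/n_T, p_i = y_i·P. K = p_D / (p_C p_A).
Equating to 0.906 atm^-1 and solving on 0 < X < 1: X = 0.394.

X = 0.394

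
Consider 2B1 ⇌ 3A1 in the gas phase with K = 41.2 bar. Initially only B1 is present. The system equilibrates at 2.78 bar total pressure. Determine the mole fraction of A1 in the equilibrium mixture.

Take 1 mol B1 as basis and let X be its fractional conversion, so ξ = 0.5X.
Moles: n_B1 = 1 − X; n_A1 = 1.5X.
Summing: n_T = 1 + 0.5X.
Mole fractions y_i = n_i/n_T; K = p_A1^3 / (p_B1^2) with p_i = y_i·P.
This yields a degree-3 equation in X; solving on (0,1), X = 0.740.
Then n_A1 = 1.11, n_T = 1.37, so y_A1 = 0.810.

y_A1 = 0.810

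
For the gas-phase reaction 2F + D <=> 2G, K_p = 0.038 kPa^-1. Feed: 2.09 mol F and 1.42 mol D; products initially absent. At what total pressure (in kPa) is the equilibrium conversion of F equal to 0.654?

P = 361 kPa

Let X = conversion of F (basis 2.09 mol F); extent of reaction ξ = 1.04X.
At extent ξ: n_F = 2.09 − 2.09X; n_D = 1.42 − 1.04X; n_G = 2.09X.
Total moles n_T = 3.51 − 1.04X.
K_p = p_G^2 / (p_F^2 p_D) with p_i = (n_i/n_T)·P.
At X = 0.654: the mole-fraction product g(X) = Π y_i^ν_i = 13.71. Since K_p = g(X)·P^{-1}, P = (g/K_p)^(1/1) = (13.71/0.038)^(1/1) = 361 kPa.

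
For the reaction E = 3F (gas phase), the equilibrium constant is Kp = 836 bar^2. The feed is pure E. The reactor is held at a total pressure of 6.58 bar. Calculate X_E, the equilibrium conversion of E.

X = 0.876

Take 1 mol E as basis and let X be its fractional conversion, so ξ = X.
Mole table: n_E = 1 − X; n_F = 3X.
Total moles n_T = 1 + 2X.
With p_i = (n_i/n_T)P, Kp = p_F^3 / (p_E).
Equating to 836 bar^2 and solving on 0 < X < 1: X = 0.876.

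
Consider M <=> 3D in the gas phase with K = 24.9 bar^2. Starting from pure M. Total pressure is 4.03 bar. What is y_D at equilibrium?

Take 1 mol M as basis and let X be its fractional conversion, so ξ = X.
Moles: n_M = 1 − X; n_D = 3X.
n_T = Σnᵢ = 1 + 2X.
y_i = n_i/n_T, p_i = y_i·P. K = p_D^3 / (p_M).
Setting this equal to 24.9 bar^2 and taking the physical root (0 < X < 1) gives X = 0.484.
Then n_D = 1.45, n_T = 1.97, so y_D = 0.738.

y_D = 0.738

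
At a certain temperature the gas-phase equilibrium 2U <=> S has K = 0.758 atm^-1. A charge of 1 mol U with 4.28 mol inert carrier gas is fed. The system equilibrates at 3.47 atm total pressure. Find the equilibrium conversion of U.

Let X = conversion of U (basis 1 mol U); extent of reaction ξ = 0.5X.
Species balance: n_U = 1 − X; n_S = 0.5X; n_I = 4.28 (inert).
Summing: n_T = 5.28 − 0.5X.
With p_i = (n_i/n_T)P, K = p_S / (p_U^2).
Equating to 0.758 atm^-1 and solving on 0 < X < 1: X = 0.388.

X = 0.388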